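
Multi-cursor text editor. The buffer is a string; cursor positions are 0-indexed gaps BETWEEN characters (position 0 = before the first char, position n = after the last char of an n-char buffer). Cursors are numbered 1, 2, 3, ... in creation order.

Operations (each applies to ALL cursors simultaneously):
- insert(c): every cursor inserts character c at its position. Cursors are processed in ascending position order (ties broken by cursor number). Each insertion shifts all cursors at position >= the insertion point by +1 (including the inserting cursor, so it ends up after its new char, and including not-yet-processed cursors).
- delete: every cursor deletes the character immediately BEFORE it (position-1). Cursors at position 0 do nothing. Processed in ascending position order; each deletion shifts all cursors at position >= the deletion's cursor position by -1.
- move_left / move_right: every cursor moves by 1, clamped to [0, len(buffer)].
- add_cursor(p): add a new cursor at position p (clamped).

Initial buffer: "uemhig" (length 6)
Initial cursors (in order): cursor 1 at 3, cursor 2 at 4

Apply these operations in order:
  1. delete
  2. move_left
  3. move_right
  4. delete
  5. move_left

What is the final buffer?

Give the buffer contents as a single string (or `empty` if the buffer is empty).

Answer: ig

Derivation:
After op 1 (delete): buffer="ueig" (len 4), cursors c1@2 c2@2, authorship ....
After op 2 (move_left): buffer="ueig" (len 4), cursors c1@1 c2@1, authorship ....
After op 3 (move_right): buffer="ueig" (len 4), cursors c1@2 c2@2, authorship ....
After op 4 (delete): buffer="ig" (len 2), cursors c1@0 c2@0, authorship ..
After op 5 (move_left): buffer="ig" (len 2), cursors c1@0 c2@0, authorship ..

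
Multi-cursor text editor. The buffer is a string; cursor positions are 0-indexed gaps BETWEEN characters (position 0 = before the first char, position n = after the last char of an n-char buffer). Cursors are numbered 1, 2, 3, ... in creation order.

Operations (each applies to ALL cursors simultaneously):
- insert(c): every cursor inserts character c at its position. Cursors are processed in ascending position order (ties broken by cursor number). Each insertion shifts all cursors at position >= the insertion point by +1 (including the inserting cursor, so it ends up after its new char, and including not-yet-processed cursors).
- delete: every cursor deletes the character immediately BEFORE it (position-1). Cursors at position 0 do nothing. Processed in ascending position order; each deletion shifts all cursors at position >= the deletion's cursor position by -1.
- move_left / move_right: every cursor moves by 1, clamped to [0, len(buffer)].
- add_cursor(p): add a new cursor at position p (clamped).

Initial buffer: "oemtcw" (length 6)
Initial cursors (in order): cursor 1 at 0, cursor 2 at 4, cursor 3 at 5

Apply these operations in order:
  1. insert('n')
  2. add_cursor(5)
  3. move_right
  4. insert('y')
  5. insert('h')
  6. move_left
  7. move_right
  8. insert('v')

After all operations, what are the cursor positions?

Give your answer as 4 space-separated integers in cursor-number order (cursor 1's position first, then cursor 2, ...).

After op 1 (insert('n')): buffer="noemtncnw" (len 9), cursors c1@1 c2@6 c3@8, authorship 1....2.3.
After op 2 (add_cursor(5)): buffer="noemtncnw" (len 9), cursors c1@1 c4@5 c2@6 c3@8, authorship 1....2.3.
After op 3 (move_right): buffer="noemtncnw" (len 9), cursors c1@2 c4@6 c2@7 c3@9, authorship 1....2.3.
After op 4 (insert('y')): buffer="noyemtnycynwy" (len 13), cursors c1@3 c4@8 c2@10 c3@13, authorship 1.1...24.23.3
After op 5 (insert('h')): buffer="noyhemtnyhcyhnwyh" (len 17), cursors c1@4 c4@10 c2@13 c3@17, authorship 1.11...244.223.33
After op 6 (move_left): buffer="noyhemtnyhcyhnwyh" (len 17), cursors c1@3 c4@9 c2@12 c3@16, authorship 1.11...244.223.33
After op 7 (move_right): buffer="noyhemtnyhcyhnwyh" (len 17), cursors c1@4 c4@10 c2@13 c3@17, authorship 1.11...244.223.33
After op 8 (insert('v')): buffer="noyhvemtnyhvcyhvnwyhv" (len 21), cursors c1@5 c4@12 c2@16 c3@21, authorship 1.111...2444.2223.333

Answer: 5 16 21 12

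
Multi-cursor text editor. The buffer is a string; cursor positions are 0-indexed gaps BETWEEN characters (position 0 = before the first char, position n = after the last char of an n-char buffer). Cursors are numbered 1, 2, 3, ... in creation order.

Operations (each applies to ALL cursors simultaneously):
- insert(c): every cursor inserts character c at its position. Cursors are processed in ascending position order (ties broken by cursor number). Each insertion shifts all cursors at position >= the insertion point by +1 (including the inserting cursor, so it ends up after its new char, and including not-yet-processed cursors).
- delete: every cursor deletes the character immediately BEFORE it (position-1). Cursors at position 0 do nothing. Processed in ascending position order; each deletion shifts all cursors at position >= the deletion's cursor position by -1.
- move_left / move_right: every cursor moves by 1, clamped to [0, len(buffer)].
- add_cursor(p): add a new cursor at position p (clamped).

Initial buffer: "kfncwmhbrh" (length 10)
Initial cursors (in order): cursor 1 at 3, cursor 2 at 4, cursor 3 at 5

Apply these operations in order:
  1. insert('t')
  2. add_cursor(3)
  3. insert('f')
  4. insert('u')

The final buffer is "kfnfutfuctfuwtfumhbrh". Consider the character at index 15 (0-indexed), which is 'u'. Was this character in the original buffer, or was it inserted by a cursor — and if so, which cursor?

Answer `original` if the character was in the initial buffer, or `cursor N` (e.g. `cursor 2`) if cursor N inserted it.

After op 1 (insert('t')): buffer="kfntctwtmhbrh" (len 13), cursors c1@4 c2@6 c3@8, authorship ...1.2.3.....
After op 2 (add_cursor(3)): buffer="kfntctwtmhbrh" (len 13), cursors c4@3 c1@4 c2@6 c3@8, authorship ...1.2.3.....
After op 3 (insert('f')): buffer="kfnftfctfwtfmhbrh" (len 17), cursors c4@4 c1@6 c2@9 c3@12, authorship ...411.22.33.....
After op 4 (insert('u')): buffer="kfnfutfuctfuwtfumhbrh" (len 21), cursors c4@5 c1@8 c2@12 c3@16, authorship ...44111.222.333.....
Authorship (.=original, N=cursor N): . . . 4 4 1 1 1 . 2 2 2 . 3 3 3 . . . . .
Index 15: author = 3

Answer: cursor 3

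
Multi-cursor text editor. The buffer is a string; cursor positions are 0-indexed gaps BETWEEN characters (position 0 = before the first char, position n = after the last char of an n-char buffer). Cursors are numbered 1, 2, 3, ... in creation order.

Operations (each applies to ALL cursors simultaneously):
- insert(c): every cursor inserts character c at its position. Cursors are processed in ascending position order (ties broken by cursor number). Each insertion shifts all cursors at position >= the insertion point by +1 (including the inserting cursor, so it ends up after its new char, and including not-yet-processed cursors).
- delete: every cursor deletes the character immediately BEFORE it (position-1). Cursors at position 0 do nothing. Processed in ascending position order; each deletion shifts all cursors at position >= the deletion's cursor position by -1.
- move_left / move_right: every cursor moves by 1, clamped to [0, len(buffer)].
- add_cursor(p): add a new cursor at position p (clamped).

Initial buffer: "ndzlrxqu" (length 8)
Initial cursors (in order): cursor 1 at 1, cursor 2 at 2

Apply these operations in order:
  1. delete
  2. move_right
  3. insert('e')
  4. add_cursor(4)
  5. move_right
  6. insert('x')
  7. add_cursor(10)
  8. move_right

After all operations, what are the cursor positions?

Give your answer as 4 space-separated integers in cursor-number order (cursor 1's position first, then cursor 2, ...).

After op 1 (delete): buffer="zlrxqu" (len 6), cursors c1@0 c2@0, authorship ......
After op 2 (move_right): buffer="zlrxqu" (len 6), cursors c1@1 c2@1, authorship ......
After op 3 (insert('e')): buffer="zeelrxqu" (len 8), cursors c1@3 c2@3, authorship .12.....
After op 4 (add_cursor(4)): buffer="zeelrxqu" (len 8), cursors c1@3 c2@3 c3@4, authorship .12.....
After op 5 (move_right): buffer="zeelrxqu" (len 8), cursors c1@4 c2@4 c3@5, authorship .12.....
After op 6 (insert('x')): buffer="zeelxxrxxqu" (len 11), cursors c1@6 c2@6 c3@8, authorship .12.12.3...
After op 7 (add_cursor(10)): buffer="zeelxxrxxqu" (len 11), cursors c1@6 c2@6 c3@8 c4@10, authorship .12.12.3...
After op 8 (move_right): buffer="zeelxxrxxqu" (len 11), cursors c1@7 c2@7 c3@9 c4@11, authorship .12.12.3...

Answer: 7 7 9 11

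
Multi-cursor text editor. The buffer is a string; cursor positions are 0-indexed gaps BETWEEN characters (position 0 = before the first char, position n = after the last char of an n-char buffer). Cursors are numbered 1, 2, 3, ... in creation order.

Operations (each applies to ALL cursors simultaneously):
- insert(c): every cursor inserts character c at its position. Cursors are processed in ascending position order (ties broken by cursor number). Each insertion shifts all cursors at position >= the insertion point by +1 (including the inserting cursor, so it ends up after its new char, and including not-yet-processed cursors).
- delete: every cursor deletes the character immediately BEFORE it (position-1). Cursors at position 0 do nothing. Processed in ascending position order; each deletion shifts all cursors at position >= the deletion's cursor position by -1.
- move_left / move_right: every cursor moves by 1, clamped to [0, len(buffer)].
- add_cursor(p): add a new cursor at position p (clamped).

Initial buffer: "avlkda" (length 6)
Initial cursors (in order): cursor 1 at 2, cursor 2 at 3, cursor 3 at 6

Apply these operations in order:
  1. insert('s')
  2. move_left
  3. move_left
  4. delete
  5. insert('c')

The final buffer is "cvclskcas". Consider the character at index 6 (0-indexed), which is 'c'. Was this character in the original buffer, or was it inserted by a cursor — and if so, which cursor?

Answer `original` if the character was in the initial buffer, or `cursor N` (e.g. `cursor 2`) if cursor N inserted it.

After op 1 (insert('s')): buffer="avslskdas" (len 9), cursors c1@3 c2@5 c3@9, authorship ..1.2...3
After op 2 (move_left): buffer="avslskdas" (len 9), cursors c1@2 c2@4 c3@8, authorship ..1.2...3
After op 3 (move_left): buffer="avslskdas" (len 9), cursors c1@1 c2@3 c3@7, authorship ..1.2...3
After op 4 (delete): buffer="vlskas" (len 6), cursors c1@0 c2@1 c3@4, authorship ..2..3
After op 5 (insert('c')): buffer="cvclskcas" (len 9), cursors c1@1 c2@3 c3@7, authorship 1.2.2.3.3
Authorship (.=original, N=cursor N): 1 . 2 . 2 . 3 . 3
Index 6: author = 3

Answer: cursor 3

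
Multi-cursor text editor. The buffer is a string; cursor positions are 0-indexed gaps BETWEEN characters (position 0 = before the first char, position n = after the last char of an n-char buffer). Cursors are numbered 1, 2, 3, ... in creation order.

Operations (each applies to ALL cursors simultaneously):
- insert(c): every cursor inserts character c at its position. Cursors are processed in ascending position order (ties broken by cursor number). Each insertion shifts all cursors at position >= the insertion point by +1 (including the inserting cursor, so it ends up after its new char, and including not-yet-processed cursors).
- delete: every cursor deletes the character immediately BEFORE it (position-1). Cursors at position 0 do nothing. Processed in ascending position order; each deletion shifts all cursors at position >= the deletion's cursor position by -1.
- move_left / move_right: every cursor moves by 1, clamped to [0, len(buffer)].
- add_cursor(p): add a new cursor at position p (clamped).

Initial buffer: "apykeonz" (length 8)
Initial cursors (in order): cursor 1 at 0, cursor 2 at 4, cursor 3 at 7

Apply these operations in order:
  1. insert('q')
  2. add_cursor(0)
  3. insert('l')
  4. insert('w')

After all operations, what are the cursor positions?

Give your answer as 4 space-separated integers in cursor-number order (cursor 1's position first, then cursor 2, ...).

Answer: 5 12 18 2

Derivation:
After op 1 (insert('q')): buffer="qapykqeonqz" (len 11), cursors c1@1 c2@6 c3@10, authorship 1....2...3.
After op 2 (add_cursor(0)): buffer="qapykqeonqz" (len 11), cursors c4@0 c1@1 c2@6 c3@10, authorship 1....2...3.
After op 3 (insert('l')): buffer="lqlapykqleonqlz" (len 15), cursors c4@1 c1@3 c2@9 c3@14, authorship 411....22...33.
After op 4 (insert('w')): buffer="lwqlwapykqlweonqlwz" (len 19), cursors c4@2 c1@5 c2@12 c3@18, authorship 44111....222...333.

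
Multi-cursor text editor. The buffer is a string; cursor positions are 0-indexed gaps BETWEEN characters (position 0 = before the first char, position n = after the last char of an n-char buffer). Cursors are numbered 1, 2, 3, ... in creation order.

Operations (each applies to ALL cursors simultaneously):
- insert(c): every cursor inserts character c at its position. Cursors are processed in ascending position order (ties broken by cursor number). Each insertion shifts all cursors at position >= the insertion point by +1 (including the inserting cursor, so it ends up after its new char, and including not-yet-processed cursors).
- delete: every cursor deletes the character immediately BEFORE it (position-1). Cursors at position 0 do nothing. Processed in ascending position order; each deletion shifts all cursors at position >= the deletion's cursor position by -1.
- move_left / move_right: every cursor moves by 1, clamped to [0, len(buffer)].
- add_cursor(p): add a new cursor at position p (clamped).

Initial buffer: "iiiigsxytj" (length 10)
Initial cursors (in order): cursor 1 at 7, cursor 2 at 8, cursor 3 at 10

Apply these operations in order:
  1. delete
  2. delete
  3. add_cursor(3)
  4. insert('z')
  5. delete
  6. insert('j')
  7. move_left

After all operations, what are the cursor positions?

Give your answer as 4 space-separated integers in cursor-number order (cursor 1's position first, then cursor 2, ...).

Answer: 7 7 7 3

Derivation:
After op 1 (delete): buffer="iiiigst" (len 7), cursors c1@6 c2@6 c3@7, authorship .......
After op 2 (delete): buffer="iiii" (len 4), cursors c1@4 c2@4 c3@4, authorship ....
After op 3 (add_cursor(3)): buffer="iiii" (len 4), cursors c4@3 c1@4 c2@4 c3@4, authorship ....
After op 4 (insert('z')): buffer="iiizizzz" (len 8), cursors c4@4 c1@8 c2@8 c3@8, authorship ...4.123
After op 5 (delete): buffer="iiii" (len 4), cursors c4@3 c1@4 c2@4 c3@4, authorship ....
After op 6 (insert('j')): buffer="iiijijjj" (len 8), cursors c4@4 c1@8 c2@8 c3@8, authorship ...4.123
After op 7 (move_left): buffer="iiijijjj" (len 8), cursors c4@3 c1@7 c2@7 c3@7, authorship ...4.123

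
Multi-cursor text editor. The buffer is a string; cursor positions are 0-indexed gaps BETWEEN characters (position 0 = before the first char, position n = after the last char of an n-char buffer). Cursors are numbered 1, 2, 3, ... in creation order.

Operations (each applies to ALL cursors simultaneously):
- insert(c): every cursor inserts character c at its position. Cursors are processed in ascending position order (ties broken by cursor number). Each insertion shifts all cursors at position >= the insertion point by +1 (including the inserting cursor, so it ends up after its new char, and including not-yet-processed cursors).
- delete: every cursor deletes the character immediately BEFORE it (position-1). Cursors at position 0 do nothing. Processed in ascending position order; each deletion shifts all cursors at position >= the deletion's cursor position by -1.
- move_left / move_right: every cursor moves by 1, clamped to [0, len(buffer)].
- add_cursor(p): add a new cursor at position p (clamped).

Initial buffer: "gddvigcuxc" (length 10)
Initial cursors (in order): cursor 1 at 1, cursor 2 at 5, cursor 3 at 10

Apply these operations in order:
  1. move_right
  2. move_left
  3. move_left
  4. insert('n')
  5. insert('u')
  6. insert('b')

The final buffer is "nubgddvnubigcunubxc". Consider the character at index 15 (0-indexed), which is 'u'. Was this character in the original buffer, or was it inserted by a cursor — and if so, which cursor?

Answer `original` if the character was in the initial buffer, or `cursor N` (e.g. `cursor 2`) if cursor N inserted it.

Answer: cursor 3

Derivation:
After op 1 (move_right): buffer="gddvigcuxc" (len 10), cursors c1@2 c2@6 c3@10, authorship ..........
After op 2 (move_left): buffer="gddvigcuxc" (len 10), cursors c1@1 c2@5 c3@9, authorship ..........
After op 3 (move_left): buffer="gddvigcuxc" (len 10), cursors c1@0 c2@4 c3@8, authorship ..........
After op 4 (insert('n')): buffer="ngddvnigcunxc" (len 13), cursors c1@1 c2@6 c3@11, authorship 1....2....3..
After op 5 (insert('u')): buffer="nugddvnuigcunuxc" (len 16), cursors c1@2 c2@8 c3@14, authorship 11....22....33..
After op 6 (insert('b')): buffer="nubgddvnubigcunubxc" (len 19), cursors c1@3 c2@10 c3@17, authorship 111....222....333..
Authorship (.=original, N=cursor N): 1 1 1 . . . . 2 2 2 . . . . 3 3 3 . .
Index 15: author = 3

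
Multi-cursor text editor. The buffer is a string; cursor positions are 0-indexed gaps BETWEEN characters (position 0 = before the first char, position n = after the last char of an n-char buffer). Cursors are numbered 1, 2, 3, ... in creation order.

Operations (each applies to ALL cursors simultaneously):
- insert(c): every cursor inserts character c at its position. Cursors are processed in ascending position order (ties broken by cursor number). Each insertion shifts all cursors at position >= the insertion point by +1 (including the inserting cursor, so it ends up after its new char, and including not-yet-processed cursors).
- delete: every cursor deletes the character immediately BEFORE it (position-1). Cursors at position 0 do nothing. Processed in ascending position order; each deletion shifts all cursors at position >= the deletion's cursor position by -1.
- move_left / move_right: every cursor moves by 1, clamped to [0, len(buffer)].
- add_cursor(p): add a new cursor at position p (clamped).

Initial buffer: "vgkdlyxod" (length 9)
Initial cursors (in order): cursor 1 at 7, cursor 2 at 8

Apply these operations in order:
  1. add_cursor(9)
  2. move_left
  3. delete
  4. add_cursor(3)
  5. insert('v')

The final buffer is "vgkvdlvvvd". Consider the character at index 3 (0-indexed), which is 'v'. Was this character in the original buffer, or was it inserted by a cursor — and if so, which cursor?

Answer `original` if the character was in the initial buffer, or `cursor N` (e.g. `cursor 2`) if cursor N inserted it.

After op 1 (add_cursor(9)): buffer="vgkdlyxod" (len 9), cursors c1@7 c2@8 c3@9, authorship .........
After op 2 (move_left): buffer="vgkdlyxod" (len 9), cursors c1@6 c2@7 c3@8, authorship .........
After op 3 (delete): buffer="vgkdld" (len 6), cursors c1@5 c2@5 c3@5, authorship ......
After op 4 (add_cursor(3)): buffer="vgkdld" (len 6), cursors c4@3 c1@5 c2@5 c3@5, authorship ......
After op 5 (insert('v')): buffer="vgkvdlvvvd" (len 10), cursors c4@4 c1@9 c2@9 c3@9, authorship ...4..123.
Authorship (.=original, N=cursor N): . . . 4 . . 1 2 3 .
Index 3: author = 4

Answer: cursor 4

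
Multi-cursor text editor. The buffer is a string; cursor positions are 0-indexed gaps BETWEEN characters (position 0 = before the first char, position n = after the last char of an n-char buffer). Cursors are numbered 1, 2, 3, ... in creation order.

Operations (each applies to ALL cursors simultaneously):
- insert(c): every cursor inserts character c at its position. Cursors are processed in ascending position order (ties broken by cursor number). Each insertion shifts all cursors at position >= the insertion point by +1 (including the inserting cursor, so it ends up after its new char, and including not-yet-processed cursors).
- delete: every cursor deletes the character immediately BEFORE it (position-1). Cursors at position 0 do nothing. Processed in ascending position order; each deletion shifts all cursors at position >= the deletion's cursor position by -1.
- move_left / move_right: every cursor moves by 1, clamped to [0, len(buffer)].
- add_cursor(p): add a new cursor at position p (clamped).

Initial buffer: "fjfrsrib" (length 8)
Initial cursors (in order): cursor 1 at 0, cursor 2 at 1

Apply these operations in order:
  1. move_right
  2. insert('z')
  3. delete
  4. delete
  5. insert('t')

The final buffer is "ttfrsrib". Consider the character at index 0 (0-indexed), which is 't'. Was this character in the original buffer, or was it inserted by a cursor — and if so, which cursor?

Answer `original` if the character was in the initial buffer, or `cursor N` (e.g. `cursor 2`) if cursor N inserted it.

After op 1 (move_right): buffer="fjfrsrib" (len 8), cursors c1@1 c2@2, authorship ........
After op 2 (insert('z')): buffer="fzjzfrsrib" (len 10), cursors c1@2 c2@4, authorship .1.2......
After op 3 (delete): buffer="fjfrsrib" (len 8), cursors c1@1 c2@2, authorship ........
After op 4 (delete): buffer="frsrib" (len 6), cursors c1@0 c2@0, authorship ......
After op 5 (insert('t')): buffer="ttfrsrib" (len 8), cursors c1@2 c2@2, authorship 12......
Authorship (.=original, N=cursor N): 1 2 . . . . . .
Index 0: author = 1

Answer: cursor 1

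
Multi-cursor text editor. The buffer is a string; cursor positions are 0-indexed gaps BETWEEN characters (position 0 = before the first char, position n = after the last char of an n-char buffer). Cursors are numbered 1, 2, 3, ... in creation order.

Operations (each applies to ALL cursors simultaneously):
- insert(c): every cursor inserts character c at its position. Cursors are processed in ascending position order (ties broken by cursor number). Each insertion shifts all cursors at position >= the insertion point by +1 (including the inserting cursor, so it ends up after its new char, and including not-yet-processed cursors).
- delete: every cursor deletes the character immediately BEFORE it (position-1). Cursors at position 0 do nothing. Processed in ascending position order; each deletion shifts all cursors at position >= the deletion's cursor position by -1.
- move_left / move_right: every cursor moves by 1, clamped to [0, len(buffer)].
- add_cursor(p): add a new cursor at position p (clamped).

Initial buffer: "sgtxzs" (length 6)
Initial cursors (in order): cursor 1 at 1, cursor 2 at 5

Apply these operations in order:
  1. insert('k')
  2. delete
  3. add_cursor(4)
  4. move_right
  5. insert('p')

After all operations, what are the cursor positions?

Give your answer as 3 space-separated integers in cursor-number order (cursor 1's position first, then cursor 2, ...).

After op 1 (insert('k')): buffer="skgtxzks" (len 8), cursors c1@2 c2@7, authorship .1....2.
After op 2 (delete): buffer="sgtxzs" (len 6), cursors c1@1 c2@5, authorship ......
After op 3 (add_cursor(4)): buffer="sgtxzs" (len 6), cursors c1@1 c3@4 c2@5, authorship ......
After op 4 (move_right): buffer="sgtxzs" (len 6), cursors c1@2 c3@5 c2@6, authorship ......
After op 5 (insert('p')): buffer="sgptxzpsp" (len 9), cursors c1@3 c3@7 c2@9, authorship ..1...3.2

Answer: 3 9 7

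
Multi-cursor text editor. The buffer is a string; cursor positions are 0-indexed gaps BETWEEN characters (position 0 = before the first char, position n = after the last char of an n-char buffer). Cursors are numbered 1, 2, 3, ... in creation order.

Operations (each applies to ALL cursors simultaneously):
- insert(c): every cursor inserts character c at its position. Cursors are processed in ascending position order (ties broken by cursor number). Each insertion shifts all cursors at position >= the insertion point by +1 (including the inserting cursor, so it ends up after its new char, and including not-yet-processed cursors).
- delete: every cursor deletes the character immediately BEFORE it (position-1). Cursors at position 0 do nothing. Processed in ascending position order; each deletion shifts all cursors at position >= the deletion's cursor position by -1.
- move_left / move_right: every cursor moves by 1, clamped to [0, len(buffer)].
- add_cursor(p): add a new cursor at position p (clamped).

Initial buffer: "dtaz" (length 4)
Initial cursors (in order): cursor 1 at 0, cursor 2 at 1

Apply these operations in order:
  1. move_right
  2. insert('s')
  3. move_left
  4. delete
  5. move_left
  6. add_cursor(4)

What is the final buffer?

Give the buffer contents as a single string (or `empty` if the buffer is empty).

After op 1 (move_right): buffer="dtaz" (len 4), cursors c1@1 c2@2, authorship ....
After op 2 (insert('s')): buffer="dstsaz" (len 6), cursors c1@2 c2@4, authorship .1.2..
After op 3 (move_left): buffer="dstsaz" (len 6), cursors c1@1 c2@3, authorship .1.2..
After op 4 (delete): buffer="ssaz" (len 4), cursors c1@0 c2@1, authorship 12..
After op 5 (move_left): buffer="ssaz" (len 4), cursors c1@0 c2@0, authorship 12..
After op 6 (add_cursor(4)): buffer="ssaz" (len 4), cursors c1@0 c2@0 c3@4, authorship 12..

Answer: ssaz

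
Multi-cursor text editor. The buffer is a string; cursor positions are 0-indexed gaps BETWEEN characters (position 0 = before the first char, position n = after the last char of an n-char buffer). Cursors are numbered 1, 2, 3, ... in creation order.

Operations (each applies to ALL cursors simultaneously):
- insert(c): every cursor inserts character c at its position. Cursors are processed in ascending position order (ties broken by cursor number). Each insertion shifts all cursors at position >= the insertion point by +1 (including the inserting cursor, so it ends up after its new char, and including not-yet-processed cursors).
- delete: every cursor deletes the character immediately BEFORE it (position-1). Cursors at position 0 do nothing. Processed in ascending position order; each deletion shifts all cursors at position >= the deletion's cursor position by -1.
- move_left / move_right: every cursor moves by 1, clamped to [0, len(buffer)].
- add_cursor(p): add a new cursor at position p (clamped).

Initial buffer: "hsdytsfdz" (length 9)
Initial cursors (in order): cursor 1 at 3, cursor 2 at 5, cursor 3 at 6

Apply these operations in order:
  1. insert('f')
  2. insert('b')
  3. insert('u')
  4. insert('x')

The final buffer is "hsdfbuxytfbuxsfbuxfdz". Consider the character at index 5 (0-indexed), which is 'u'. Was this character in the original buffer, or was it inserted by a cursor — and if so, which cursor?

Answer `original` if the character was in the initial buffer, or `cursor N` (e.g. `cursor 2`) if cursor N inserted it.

Answer: cursor 1

Derivation:
After op 1 (insert('f')): buffer="hsdfytfsffdz" (len 12), cursors c1@4 c2@7 c3@9, authorship ...1..2.3...
After op 2 (insert('b')): buffer="hsdfbytfbsfbfdz" (len 15), cursors c1@5 c2@9 c3@12, authorship ...11..22.33...
After op 3 (insert('u')): buffer="hsdfbuytfbusfbufdz" (len 18), cursors c1@6 c2@11 c3@15, authorship ...111..222.333...
After op 4 (insert('x')): buffer="hsdfbuxytfbuxsfbuxfdz" (len 21), cursors c1@7 c2@13 c3@18, authorship ...1111..2222.3333...
Authorship (.=original, N=cursor N): . . . 1 1 1 1 . . 2 2 2 2 . 3 3 3 3 . . .
Index 5: author = 1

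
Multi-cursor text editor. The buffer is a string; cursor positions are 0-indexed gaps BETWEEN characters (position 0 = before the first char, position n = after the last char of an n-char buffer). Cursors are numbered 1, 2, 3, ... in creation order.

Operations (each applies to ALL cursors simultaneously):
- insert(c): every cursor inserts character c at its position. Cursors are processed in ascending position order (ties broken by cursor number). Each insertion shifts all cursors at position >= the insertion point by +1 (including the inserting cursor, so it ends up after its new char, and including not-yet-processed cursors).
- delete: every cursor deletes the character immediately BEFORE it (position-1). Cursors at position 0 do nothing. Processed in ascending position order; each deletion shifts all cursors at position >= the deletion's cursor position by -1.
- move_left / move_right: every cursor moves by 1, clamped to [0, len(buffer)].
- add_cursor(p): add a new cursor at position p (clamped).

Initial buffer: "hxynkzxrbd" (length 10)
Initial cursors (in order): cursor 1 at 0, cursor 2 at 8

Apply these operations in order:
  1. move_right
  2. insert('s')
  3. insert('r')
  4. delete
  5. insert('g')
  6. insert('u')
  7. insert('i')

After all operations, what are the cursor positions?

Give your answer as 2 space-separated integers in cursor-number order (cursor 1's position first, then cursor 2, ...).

After op 1 (move_right): buffer="hxynkzxrbd" (len 10), cursors c1@1 c2@9, authorship ..........
After op 2 (insert('s')): buffer="hsxynkzxrbsd" (len 12), cursors c1@2 c2@11, authorship .1........2.
After op 3 (insert('r')): buffer="hsrxynkzxrbsrd" (len 14), cursors c1@3 c2@13, authorship .11........22.
After op 4 (delete): buffer="hsxynkzxrbsd" (len 12), cursors c1@2 c2@11, authorship .1........2.
After op 5 (insert('g')): buffer="hsgxynkzxrbsgd" (len 14), cursors c1@3 c2@13, authorship .11........22.
After op 6 (insert('u')): buffer="hsguxynkzxrbsgud" (len 16), cursors c1@4 c2@15, authorship .111........222.
After op 7 (insert('i')): buffer="hsguixynkzxrbsguid" (len 18), cursors c1@5 c2@17, authorship .1111........2222.

Answer: 5 17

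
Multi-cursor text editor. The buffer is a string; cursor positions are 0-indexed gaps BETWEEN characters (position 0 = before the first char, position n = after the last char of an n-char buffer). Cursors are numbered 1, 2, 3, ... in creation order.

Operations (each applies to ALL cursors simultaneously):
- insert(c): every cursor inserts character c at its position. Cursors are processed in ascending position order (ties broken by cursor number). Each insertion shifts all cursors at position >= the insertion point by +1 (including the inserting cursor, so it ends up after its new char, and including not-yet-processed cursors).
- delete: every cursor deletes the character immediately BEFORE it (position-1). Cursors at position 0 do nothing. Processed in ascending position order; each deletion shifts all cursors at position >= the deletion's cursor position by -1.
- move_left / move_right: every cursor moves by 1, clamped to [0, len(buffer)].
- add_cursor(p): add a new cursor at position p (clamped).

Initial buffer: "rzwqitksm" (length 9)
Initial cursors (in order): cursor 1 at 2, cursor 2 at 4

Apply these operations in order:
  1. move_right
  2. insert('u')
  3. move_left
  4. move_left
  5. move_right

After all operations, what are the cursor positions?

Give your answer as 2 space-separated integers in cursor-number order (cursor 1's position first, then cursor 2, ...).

After op 1 (move_right): buffer="rzwqitksm" (len 9), cursors c1@3 c2@5, authorship .........
After op 2 (insert('u')): buffer="rzwuqiutksm" (len 11), cursors c1@4 c2@7, authorship ...1..2....
After op 3 (move_left): buffer="rzwuqiutksm" (len 11), cursors c1@3 c2@6, authorship ...1..2....
After op 4 (move_left): buffer="rzwuqiutksm" (len 11), cursors c1@2 c2@5, authorship ...1..2....
After op 5 (move_right): buffer="rzwuqiutksm" (len 11), cursors c1@3 c2@6, authorship ...1..2....

Answer: 3 6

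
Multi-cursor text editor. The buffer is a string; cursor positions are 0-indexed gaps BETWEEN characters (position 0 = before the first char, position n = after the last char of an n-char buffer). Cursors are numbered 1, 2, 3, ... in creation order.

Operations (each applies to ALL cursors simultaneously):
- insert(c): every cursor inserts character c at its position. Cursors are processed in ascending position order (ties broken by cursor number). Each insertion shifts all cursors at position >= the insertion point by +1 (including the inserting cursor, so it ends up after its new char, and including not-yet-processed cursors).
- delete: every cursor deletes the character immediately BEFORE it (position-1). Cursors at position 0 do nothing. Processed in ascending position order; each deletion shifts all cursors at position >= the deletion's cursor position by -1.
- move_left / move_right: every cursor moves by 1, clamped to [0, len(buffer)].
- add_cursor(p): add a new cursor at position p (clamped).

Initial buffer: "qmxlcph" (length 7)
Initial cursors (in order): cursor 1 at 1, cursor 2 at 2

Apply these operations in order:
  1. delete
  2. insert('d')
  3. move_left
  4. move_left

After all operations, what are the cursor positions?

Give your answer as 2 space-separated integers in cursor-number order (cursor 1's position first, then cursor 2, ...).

After op 1 (delete): buffer="xlcph" (len 5), cursors c1@0 c2@0, authorship .....
After op 2 (insert('d')): buffer="ddxlcph" (len 7), cursors c1@2 c2@2, authorship 12.....
After op 3 (move_left): buffer="ddxlcph" (len 7), cursors c1@1 c2@1, authorship 12.....
After op 4 (move_left): buffer="ddxlcph" (len 7), cursors c1@0 c2@0, authorship 12.....

Answer: 0 0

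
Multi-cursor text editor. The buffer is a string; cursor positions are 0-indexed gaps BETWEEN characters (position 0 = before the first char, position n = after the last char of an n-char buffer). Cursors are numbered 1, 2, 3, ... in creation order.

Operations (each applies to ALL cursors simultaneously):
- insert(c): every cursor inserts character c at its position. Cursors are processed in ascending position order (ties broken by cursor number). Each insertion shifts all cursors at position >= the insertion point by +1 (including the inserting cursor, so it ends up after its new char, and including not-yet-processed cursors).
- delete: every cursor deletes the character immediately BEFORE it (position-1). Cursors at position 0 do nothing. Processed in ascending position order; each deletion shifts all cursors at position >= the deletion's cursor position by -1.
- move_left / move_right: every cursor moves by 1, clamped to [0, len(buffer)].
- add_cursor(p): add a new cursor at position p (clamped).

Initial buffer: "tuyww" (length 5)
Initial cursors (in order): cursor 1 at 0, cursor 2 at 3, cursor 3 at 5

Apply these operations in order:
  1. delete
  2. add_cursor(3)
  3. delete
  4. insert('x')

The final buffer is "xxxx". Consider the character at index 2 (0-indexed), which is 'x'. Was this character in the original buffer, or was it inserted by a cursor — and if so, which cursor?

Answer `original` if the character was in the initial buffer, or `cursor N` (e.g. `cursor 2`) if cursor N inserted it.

Answer: cursor 3

Derivation:
After op 1 (delete): buffer="tuw" (len 3), cursors c1@0 c2@2 c3@3, authorship ...
After op 2 (add_cursor(3)): buffer="tuw" (len 3), cursors c1@0 c2@2 c3@3 c4@3, authorship ...
After op 3 (delete): buffer="" (len 0), cursors c1@0 c2@0 c3@0 c4@0, authorship 
After op 4 (insert('x')): buffer="xxxx" (len 4), cursors c1@4 c2@4 c3@4 c4@4, authorship 1234
Authorship (.=original, N=cursor N): 1 2 3 4
Index 2: author = 3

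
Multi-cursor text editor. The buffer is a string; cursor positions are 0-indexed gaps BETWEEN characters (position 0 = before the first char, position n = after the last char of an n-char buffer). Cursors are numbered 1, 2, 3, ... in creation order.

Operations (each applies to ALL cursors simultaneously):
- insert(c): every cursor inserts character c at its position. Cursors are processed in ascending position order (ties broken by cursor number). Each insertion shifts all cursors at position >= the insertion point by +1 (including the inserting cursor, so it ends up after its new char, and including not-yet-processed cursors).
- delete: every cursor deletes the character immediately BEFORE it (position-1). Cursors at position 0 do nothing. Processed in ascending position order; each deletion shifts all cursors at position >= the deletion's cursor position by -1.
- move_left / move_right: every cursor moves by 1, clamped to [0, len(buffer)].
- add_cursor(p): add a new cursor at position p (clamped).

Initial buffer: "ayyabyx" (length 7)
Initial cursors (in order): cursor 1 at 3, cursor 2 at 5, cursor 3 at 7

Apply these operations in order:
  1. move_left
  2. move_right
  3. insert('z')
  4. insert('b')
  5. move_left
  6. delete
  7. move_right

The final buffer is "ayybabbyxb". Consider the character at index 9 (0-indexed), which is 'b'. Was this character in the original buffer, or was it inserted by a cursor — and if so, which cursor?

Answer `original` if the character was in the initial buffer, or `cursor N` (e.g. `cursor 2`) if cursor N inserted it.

After op 1 (move_left): buffer="ayyabyx" (len 7), cursors c1@2 c2@4 c3@6, authorship .......
After op 2 (move_right): buffer="ayyabyx" (len 7), cursors c1@3 c2@5 c3@7, authorship .......
After op 3 (insert('z')): buffer="ayyzabzyxz" (len 10), cursors c1@4 c2@7 c3@10, authorship ...1..2..3
After op 4 (insert('b')): buffer="ayyzbabzbyxzb" (len 13), cursors c1@5 c2@9 c3@13, authorship ...11..22..33
After op 5 (move_left): buffer="ayyzbabzbyxzb" (len 13), cursors c1@4 c2@8 c3@12, authorship ...11..22..33
After op 6 (delete): buffer="ayybabbyxb" (len 10), cursors c1@3 c2@6 c3@9, authorship ...1..2..3
After op 7 (move_right): buffer="ayybabbyxb" (len 10), cursors c1@4 c2@7 c3@10, authorship ...1..2..3
Authorship (.=original, N=cursor N): . . . 1 . . 2 . . 3
Index 9: author = 3

Answer: cursor 3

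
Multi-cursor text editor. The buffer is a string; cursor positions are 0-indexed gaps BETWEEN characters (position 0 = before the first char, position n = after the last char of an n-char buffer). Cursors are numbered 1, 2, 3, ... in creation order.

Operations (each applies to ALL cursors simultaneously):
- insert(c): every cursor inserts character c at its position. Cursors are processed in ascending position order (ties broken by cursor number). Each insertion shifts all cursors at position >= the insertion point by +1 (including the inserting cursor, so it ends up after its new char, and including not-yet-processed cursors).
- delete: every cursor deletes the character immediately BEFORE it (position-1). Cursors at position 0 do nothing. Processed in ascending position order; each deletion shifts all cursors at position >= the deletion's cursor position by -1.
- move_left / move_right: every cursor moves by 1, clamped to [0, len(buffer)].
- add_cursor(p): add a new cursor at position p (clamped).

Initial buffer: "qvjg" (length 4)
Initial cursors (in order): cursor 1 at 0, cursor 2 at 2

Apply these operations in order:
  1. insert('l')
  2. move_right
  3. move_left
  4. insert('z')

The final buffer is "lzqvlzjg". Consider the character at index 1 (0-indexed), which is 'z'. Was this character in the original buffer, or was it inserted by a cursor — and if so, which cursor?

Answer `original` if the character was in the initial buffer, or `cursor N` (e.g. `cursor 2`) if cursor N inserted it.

After op 1 (insert('l')): buffer="lqvljg" (len 6), cursors c1@1 c2@4, authorship 1..2..
After op 2 (move_right): buffer="lqvljg" (len 6), cursors c1@2 c2@5, authorship 1..2..
After op 3 (move_left): buffer="lqvljg" (len 6), cursors c1@1 c2@4, authorship 1..2..
After op 4 (insert('z')): buffer="lzqvlzjg" (len 8), cursors c1@2 c2@6, authorship 11..22..
Authorship (.=original, N=cursor N): 1 1 . . 2 2 . .
Index 1: author = 1

Answer: cursor 1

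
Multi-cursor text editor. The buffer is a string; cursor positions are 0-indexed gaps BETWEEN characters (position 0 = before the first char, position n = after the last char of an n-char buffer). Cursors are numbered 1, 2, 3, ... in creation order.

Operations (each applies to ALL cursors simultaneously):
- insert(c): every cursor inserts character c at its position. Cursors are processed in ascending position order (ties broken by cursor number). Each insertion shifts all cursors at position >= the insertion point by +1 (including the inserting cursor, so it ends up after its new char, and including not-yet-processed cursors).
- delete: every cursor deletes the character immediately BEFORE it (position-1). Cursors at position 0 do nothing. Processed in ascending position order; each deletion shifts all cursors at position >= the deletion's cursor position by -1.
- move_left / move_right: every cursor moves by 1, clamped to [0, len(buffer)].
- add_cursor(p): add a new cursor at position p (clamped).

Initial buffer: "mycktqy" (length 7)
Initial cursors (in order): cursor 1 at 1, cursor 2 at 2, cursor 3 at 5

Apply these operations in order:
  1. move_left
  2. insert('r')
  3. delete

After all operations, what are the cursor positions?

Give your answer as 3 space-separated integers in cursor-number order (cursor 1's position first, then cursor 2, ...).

Answer: 0 1 4

Derivation:
After op 1 (move_left): buffer="mycktqy" (len 7), cursors c1@0 c2@1 c3@4, authorship .......
After op 2 (insert('r')): buffer="rmryckrtqy" (len 10), cursors c1@1 c2@3 c3@7, authorship 1.2...3...
After op 3 (delete): buffer="mycktqy" (len 7), cursors c1@0 c2@1 c3@4, authorship .......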